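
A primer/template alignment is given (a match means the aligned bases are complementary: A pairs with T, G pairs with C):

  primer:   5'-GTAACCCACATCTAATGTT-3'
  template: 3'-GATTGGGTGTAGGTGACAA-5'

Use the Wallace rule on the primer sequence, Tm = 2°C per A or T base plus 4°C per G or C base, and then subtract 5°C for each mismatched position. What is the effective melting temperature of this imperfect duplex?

37°C

Primer base counts: A=6, T=6, G=2, C=5 → A+T=12, G+C=7
Perfect-match Tm = 2(12) + 4(7) = 24 + 28 = 52°C
Mismatches (positions where the bases are not complementary): 3 (at positions 1, 13, 15)
Effective Tm = 52 − 3×5 = 52 − 15 = 37°C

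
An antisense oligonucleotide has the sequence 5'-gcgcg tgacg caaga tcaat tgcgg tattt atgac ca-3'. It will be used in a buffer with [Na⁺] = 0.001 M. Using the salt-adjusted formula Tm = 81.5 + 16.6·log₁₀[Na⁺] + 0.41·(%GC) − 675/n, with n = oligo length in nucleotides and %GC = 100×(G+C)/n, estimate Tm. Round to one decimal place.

Length n = 37. Base counts: T=9, G=10, A=10, C=8
G+C = 18, so %GC = 18/37 × 100 = 48.649%
Salt term: 16.6 × (-3) = -49.8
GC term: 0.41 × 48.649 = 19.946; length term: −675/37 = −18.243
Tm = 81.5 + (-49.8) + 19.946 − 18.243 = 33.403 → 33.4°C

33.4°C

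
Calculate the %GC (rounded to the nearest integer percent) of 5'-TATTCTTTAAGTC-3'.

Counting bases: T=7, G=1, C=2, A=3
G+C = 1 + 2 = 3 out of 13 bases
%GC = 3/13 × 100 = 23.08% ≈ 23%

23%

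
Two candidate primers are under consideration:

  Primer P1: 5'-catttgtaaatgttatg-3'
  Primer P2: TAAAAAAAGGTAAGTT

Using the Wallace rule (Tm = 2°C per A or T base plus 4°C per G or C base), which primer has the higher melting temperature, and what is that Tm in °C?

Primer P1: A+T=13, G+C=4 → Tm = 2(13)+4(4) = 42°C
Primer P2: A+T=13, G+C=3 → Tm = 2(13)+4(3) = 38°C
42°C vs 38°C → primer P1 is higher.

Primer P1, 42°C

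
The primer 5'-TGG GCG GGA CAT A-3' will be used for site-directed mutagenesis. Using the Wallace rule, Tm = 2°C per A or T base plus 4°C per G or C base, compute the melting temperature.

Counting bases: G=6, A=3, T=2, C=2
So N_AT = 5 and N_GC = 8.
Tm = 4·8 + 2·5 = 32 + 10 = 42°C

42°C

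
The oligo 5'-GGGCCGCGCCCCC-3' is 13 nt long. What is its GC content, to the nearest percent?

100%

Scanning the sequence gives C=8, A=0, G=5, T=0.
G+C = 5 + 8 = 13 out of 13 bases
%GC = 13/13 × 100 = 100% ≈ 100%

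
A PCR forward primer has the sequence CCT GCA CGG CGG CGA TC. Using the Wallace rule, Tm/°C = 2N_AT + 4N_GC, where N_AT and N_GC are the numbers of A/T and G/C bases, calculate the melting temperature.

60°C

Base counts: A=2, C=7, T=2, G=6
So N_AT = 4 and N_GC = 13.
Tm = 2×4 + 4×13 = 60°C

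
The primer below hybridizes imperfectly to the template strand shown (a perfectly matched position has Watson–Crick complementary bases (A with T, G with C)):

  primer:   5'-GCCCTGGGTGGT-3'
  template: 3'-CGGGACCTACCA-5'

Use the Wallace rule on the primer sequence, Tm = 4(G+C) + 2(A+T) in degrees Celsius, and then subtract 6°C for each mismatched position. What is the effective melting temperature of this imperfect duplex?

Primer base counts: A=0, T=3, G=6, C=3 → A+T=3, G+C=9
Perfect-match Tm = 2(3) + 4(9) = 6 + 36 = 42°C
Mismatches (positions where the bases are not complementary): 1 (at position 8)
Effective Tm = 42 − 1×6 = 42 − 6 = 36°C

36°C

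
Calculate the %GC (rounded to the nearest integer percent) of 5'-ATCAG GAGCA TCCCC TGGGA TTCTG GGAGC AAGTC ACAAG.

Scanning the sequence gives T=7, G=12, A=11, C=10.
G+C = 12 + 10 = 22 out of 40 bases
%GC = 22/40 × 100 = 55% ≈ 55%

55%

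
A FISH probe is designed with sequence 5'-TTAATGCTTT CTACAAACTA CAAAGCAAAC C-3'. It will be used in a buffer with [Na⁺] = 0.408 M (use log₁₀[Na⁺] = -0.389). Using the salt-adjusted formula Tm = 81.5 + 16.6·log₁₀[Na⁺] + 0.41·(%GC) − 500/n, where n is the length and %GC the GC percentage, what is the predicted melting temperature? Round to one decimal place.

72.1°C

Length n = 31. Scanning the sequence gives A=13, T=8, G=2, C=8.
G+C = 10, so %GC = 10/31 × 100 = 32.258%
Salt term: 16.6 × (-0.389) = -6.457
GC term: 0.41 × 32.258 = 13.226; length term: −500/31 = −16.129
Tm = 81.5 + (-6.457) + 13.226 − 16.129 = 72.14 → 72.1°C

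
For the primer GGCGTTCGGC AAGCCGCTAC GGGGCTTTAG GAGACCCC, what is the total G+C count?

Base counts: T=6, G=14, A=6, C=12
Total G or C: 14 + 12 = 26

26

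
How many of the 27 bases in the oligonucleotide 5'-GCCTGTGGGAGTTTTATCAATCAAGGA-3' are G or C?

Base counts: T=8, A=7, G=8, C=4
G+C = 8 + 4 = 12

12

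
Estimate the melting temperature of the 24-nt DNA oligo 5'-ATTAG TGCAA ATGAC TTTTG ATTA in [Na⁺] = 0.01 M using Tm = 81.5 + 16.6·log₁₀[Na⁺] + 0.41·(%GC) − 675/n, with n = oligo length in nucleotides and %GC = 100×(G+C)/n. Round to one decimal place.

Length n = 24. Scanning the sequence gives A=8, C=2, G=4, T=10.
G+C = 6, so %GC = 6/24 × 100 = 25%
Salt term: 16.6 × (-2) = -33.2
GC term: 0.41 × 25 = 10.25; length term: −675/24 = −28.125
Tm = 81.5 + (-33.2) + 10.25 − 28.125 = 30.425 → 30.4°C

30.4°C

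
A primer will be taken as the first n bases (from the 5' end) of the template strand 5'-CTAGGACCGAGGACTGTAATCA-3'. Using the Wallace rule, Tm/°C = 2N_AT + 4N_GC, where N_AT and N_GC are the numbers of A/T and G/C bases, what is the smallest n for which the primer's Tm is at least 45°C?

n = 14

First 13 bases: CTAGGACCGAGGA → Tm = 42°C (< 45°C)
First 14 bases: CTAGGACCGAGGAC → Tm = 46°C (≥ 45°C)
Each additional base adds 2°C (A/T) or 4°C (G/C), so Tm is non-decreasing in n; n = 14 is the first length to reach 45°C.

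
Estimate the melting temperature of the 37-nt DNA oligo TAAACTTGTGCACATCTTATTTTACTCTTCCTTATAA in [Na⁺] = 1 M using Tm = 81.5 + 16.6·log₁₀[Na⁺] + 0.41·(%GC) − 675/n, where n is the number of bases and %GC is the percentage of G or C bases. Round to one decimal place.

74.3°C

Length n = 37. A=10, T=17, C=8, G=2
G+C = 10, so %GC = 10/37 × 100 = 27.027%
Salt term: 16.6 × (0) = 0
GC term: 0.41 × 27.027 = 11.081; length term: −675/37 = −18.243
Tm = 81.5 + (0) + 11.081 − 18.243 = 74.338 → 74.3°C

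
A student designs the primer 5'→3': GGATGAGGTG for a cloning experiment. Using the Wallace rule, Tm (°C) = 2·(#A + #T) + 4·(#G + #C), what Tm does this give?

32°C

Scanning the sequence gives T=2, C=0, A=2, G=6.
A+T = 4, G+C = 6
Tm = 4·6 + 2·4 = 24 + 8 = 32°C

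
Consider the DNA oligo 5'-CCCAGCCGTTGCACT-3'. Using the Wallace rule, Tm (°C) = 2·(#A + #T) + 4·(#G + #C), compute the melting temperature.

Counting bases: T=3, G=3, C=7, A=2
So N_AT = 5 and N_GC = 10.
Tm = 2(5) + 4(10) = 10 + 40 = 50°C

50°C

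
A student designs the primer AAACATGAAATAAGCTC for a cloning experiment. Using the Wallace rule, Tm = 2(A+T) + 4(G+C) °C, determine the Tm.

G=2, A=9, C=3, T=3
So N_AT = 12 and N_GC = 5.
Tm = 2×12 + 4×5 = 44°C

44°C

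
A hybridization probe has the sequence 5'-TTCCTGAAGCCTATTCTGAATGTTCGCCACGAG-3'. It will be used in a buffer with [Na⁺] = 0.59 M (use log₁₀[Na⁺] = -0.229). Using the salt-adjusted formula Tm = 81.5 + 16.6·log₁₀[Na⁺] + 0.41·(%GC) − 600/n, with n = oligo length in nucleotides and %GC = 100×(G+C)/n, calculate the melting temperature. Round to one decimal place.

Length n = 33. Base counts: T=10, G=7, A=7, C=9
G+C = 16, so %GC = 16/33 × 100 = 48.485%
Salt term: 16.6 × (-0.229) = -3.801
GC term: 0.41 × 48.485 = 19.879; length term: −600/33 = −18.182
Tm = 81.5 + (-3.801) + 19.879 − 18.182 = 79.396 → 79.4°C

79.4°C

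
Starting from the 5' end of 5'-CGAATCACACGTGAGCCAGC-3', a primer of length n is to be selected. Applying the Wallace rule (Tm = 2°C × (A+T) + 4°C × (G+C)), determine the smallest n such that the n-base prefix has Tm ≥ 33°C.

n = 11

First 10 bases: CGAATCACAC → Tm = 30°C (< 33°C)
First 11 bases: CGAATCACACG → Tm = 34°C (≥ 33°C)
Each additional base adds 2°C (A/T) or 4°C (G/C), so Tm is non-decreasing in n; n = 11 is the first length to reach 33°C.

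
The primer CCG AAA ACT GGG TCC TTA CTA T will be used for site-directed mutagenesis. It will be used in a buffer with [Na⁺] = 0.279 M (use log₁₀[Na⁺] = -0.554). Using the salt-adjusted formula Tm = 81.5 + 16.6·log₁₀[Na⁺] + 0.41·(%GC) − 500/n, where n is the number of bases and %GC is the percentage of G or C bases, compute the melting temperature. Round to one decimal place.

68.2°C

Length n = 22. Base counts: G=4, A=6, T=6, C=6
G+C = 10, so %GC = 10/22 × 100 = 45.455%
Salt term: 16.6 × (-0.554) = -9.196
GC term: 0.41 × 45.455 = 18.637; length term: −500/22 = −22.727
Tm = 81.5 + (-9.196) + 18.637 − 22.727 = 68.214 → 68.2°C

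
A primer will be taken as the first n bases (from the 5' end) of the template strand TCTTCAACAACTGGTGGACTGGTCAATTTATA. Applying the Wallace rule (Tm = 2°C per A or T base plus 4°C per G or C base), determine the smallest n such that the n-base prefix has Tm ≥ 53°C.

First 18 bases: TCTTCAACAACTGGTGGA → Tm = 52°C (< 53°C)
First 19 bases: TCTTCAACAACTGGTGGAC → Tm = 56°C (≥ 53°C)
Since every base adds ≥2°C, Tm only increases with n, so the threshold is first crossed at n = 19.

n = 19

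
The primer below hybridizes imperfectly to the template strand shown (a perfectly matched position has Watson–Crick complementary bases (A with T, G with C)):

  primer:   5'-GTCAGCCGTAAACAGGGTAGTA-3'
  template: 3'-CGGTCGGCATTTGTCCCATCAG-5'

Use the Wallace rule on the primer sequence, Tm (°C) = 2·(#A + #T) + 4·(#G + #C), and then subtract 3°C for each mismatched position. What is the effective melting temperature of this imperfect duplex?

60°C

Primer base counts: A=7, T=4, G=7, C=4 → A+T=11, G+C=11
Perfect-match Tm = 2(11) + 4(11) = 22 + 44 = 66°C
Mismatches (positions where the bases are not complementary): 2 (at positions 2, 22)
Effective Tm = 66 − 2×3 = 66 − 6 = 60°C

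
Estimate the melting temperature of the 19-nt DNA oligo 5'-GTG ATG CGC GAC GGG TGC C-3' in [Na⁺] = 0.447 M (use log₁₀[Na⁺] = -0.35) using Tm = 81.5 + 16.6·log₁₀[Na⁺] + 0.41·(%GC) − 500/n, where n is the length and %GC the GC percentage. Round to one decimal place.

79.6°C

Length n = 19. Base counts: T=3, C=5, A=2, G=9
G+C = 14, so %GC = 14/19 × 100 = 73.684%
Salt term: 16.6 × (-0.35) = -5.81
GC term: 0.41 × 73.684 = 30.21; length term: −500/19 = −26.316
Tm = 81.5 + (-5.81) + 30.21 − 26.316 = 79.584 → 79.6°C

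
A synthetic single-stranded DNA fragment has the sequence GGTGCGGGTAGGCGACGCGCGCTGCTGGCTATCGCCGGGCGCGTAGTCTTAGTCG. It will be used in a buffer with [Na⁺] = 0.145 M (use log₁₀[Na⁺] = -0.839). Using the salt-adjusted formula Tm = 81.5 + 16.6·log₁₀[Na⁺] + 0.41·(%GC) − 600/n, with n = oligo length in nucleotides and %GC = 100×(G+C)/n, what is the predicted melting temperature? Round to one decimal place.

Length n = 55. Scanning the sequence gives T=11, G=24, C=15, A=5.
G+C = 39, so %GC = 39/55 × 100 = 70.909%
Salt term: 16.6 × (-0.839) = -13.927
GC term: 0.41 × 70.909 = 29.073; length term: −600/55 = −10.909
Tm = 81.5 + (-13.927) + 29.073 − 10.909 = 85.737 → 85.7°C

85.7°C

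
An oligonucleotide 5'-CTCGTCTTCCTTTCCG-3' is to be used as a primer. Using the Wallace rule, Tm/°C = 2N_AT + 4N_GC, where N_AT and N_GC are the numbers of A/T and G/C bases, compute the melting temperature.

50°C

Counting bases: C=7, G=2, A=0, T=7
AT pairs contribute 7, GC pairs contribute 9.
Tm = 4·9 + 2·7 = 36 + 14 = 50°C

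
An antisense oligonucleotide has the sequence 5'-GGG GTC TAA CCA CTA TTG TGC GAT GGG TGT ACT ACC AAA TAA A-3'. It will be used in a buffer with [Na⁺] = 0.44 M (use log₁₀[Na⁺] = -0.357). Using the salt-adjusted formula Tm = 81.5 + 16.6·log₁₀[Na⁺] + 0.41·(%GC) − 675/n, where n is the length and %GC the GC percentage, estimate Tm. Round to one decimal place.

78.0°C

Length n = 43. Scanning the sequence gives G=11, T=11, C=8, A=13.
G+C = 19, so %GC = 19/43 × 100 = 44.186%
Salt term: 16.6 × (-0.357) = -5.926
GC term: 0.41 × 44.186 = 18.116; length term: −675/43 = −15.698
Tm = 81.5 + (-5.926) + 18.116 − 15.698 = 77.992 → 78.0°C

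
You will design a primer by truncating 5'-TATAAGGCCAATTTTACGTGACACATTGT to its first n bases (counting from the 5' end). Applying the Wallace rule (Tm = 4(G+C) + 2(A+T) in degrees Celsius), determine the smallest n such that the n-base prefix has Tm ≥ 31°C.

n = 12

First 11 bases: TATAAGGCCAA → Tm = 30°C (< 31°C)
First 12 bases: TATAAGGCCAAT → Tm = 32°C (≥ 31°C)
Since every base adds ≥2°C, Tm only increases with n, so the threshold is first crossed at n = 12.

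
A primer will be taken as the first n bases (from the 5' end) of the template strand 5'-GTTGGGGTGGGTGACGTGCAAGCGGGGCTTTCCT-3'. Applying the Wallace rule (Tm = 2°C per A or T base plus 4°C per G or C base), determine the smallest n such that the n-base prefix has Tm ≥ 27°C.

First 8 bases: GTTGGGGT → Tm = 26°C (< 27°C)
First 9 bases: GTTGGGGTG → Tm = 30°C (≥ 27°C)
Each additional base adds 2°C (A/T) or 4°C (G/C), so Tm is non-decreasing in n; n = 9 is the first length to reach 27°C.

n = 9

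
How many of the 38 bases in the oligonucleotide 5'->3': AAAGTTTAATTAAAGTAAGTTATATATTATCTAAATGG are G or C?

Counting bases: A=17, T=15, C=1, G=5
Total G or C: 5 + 1 = 6

6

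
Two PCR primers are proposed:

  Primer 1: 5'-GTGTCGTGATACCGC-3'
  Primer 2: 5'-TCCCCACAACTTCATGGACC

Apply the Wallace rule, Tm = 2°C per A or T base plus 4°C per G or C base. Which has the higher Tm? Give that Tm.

Primer 1: A+T=6, G+C=9 → Tm = 2(6)+4(9) = 48°C
Primer 2: A+T=9, G+C=11 → Tm = 2(9)+4(11) = 62°C
48°C vs 62°C → primer 2 is higher.

Primer 2, 62°C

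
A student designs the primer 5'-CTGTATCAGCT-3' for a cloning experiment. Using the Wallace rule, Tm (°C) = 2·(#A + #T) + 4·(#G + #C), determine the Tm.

32°C

Counting bases: C=3, T=4, A=2, G=2
AT pairs contribute 6, GC pairs contribute 5.
Tm = 2(6) + 4(5) = 12 + 20 = 32°C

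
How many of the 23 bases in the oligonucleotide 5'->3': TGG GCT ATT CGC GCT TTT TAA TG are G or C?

10

Counting bases: G=6, C=4, T=10, A=3
G+C = 6 + 4 = 10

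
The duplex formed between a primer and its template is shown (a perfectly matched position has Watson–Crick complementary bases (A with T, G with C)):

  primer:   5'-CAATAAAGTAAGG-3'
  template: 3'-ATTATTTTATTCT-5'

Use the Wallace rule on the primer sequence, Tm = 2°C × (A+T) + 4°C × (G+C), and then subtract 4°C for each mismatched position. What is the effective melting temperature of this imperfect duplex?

22°C

Primer base counts: A=7, T=2, G=3, C=1 → A+T=9, G+C=4
Perfect-match Tm = 2(9) + 4(4) = 18 + 16 = 34°C
Mismatches (positions where the bases are not complementary): 3 (at positions 1, 8, 13)
Effective Tm = 34 − 3×4 = 34 − 12 = 22°C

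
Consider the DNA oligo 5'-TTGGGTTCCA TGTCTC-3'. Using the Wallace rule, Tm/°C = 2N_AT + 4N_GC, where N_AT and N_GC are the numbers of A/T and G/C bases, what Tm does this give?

Counting bases: T=7, A=1, G=4, C=4
So N_AT = 8 and N_GC = 8.
Tm = 2×8 + 4×8 = 48°C

48°C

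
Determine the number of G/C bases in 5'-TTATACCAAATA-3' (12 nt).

2

Counting bases: T=4, A=6, G=0, C=2
Total G or C: 0 + 2 = 2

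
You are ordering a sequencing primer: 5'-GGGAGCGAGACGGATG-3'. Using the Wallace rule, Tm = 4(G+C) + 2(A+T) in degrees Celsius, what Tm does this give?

54°C

Scanning the sequence gives G=9, C=2, A=4, T=1.
So N_AT = 5 and N_GC = 11.
Tm = 2×5 + 4×11 = 54°C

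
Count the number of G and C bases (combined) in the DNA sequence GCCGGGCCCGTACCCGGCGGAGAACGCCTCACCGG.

Counting bases: A=5, T=2, C=15, G=13
G+C = 13 + 15 = 28

28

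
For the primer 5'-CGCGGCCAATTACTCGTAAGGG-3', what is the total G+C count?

13

Scanning the sequence gives T=4, G=7, A=5, C=6.
Total G or C: 7 + 6 = 13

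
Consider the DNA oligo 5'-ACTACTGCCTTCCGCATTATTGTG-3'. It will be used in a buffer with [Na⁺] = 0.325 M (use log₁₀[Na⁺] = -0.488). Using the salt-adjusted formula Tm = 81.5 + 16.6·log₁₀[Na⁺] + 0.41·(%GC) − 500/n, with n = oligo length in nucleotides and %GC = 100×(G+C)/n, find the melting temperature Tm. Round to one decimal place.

Length n = 24. Scanning the sequence gives G=4, C=7, A=4, T=9.
G+C = 11, so %GC = 11/24 × 100 = 45.833%
Salt term: 16.6 × (-0.488) = -8.101
GC term: 0.41 × 45.833 = 18.792; length term: −500/24 = −20.833
Tm = 81.5 + (-8.101) + 18.792 − 20.833 = 71.358 → 71.4°C

71.4°C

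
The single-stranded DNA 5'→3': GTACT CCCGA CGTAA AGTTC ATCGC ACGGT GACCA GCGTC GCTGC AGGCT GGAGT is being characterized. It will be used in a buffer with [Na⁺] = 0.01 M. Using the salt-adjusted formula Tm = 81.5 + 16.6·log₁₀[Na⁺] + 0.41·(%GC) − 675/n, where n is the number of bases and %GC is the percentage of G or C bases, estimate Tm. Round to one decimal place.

60.6°C

Length n = 55. A=11, T=11, C=16, G=17
G+C = 33, so %GC = 33/55 × 100 = 60%
Salt term: 16.6 × (-2) = -33.2
GC term: 0.41 × 60 = 24.6; length term: −675/55 = −12.273
Tm = 81.5 + (-33.2) + 24.6 − 12.273 = 60.627 → 60.6°C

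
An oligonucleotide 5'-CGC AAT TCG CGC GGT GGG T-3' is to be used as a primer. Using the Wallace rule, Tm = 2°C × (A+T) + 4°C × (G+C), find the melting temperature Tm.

64°C

A=2, T=4, C=5, G=8
AT pairs contribute 6, GC pairs contribute 13.
Tm = 2×6 + 4×13 = 64°C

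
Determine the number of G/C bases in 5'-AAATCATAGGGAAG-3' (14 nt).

Base counts: A=7, T=2, C=1, G=4
G+C = 4 + 1 = 5

5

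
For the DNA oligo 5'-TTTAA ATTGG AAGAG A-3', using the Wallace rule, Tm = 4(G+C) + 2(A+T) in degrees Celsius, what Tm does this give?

Counting bases: A=7, T=5, C=0, G=4
So N_AT = 12 and N_GC = 4.
Tm = 2×12 + 4×4 = 40°C

40°C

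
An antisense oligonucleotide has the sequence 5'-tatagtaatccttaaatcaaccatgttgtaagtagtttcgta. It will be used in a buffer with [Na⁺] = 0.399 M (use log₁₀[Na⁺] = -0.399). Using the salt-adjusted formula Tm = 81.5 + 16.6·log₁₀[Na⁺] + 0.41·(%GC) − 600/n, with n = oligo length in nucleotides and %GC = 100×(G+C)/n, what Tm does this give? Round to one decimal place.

Length n = 42. Scanning the sequence gives T=16, G=6, C=6, A=14.
G+C = 12, so %GC = 12/42 × 100 = 28.571%
Salt term: 16.6 × (-0.399) = -6.623
GC term: 0.41 × 28.571 = 11.714; length term: −600/42 = −14.286
Tm = 81.5 + (-6.623) + 11.714 − 14.286 = 72.305 → 72.3°C

72.3°C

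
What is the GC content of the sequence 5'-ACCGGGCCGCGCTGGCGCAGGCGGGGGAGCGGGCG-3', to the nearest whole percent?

G=20, A=3, T=1, C=11
G+C = 20 + 11 = 31 out of 35 bases
%GC = 31/35 × 100 = 88.57% ≈ 89%

89%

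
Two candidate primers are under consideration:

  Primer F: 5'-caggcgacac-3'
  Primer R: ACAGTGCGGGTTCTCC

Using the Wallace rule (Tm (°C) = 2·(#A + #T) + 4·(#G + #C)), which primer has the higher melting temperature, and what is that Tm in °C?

Primer R, 52°C

Primer F: A+T=3, G+C=7 → Tm = 2(3)+4(7) = 34°C
Primer R: A+T=6, G+C=10 → Tm = 2(6)+4(10) = 52°C
34°C vs 52°C → primer R is higher.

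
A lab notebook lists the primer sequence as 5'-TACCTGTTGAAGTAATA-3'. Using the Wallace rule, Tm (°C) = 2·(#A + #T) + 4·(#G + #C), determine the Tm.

44°C

Base counts: T=6, C=2, A=6, G=3
So N_AT = 12 and N_GC = 5.
Tm = 2×12 + 4×5 = 44°C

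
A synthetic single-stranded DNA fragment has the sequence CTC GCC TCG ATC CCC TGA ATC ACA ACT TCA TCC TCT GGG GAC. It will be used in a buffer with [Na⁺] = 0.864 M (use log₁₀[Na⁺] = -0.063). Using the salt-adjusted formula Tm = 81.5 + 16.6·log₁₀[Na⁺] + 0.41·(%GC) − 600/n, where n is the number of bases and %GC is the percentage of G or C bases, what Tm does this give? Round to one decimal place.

89.6°C

Length n = 42. Base counts: C=17, T=10, G=7, A=8
G+C = 24, so %GC = 24/42 × 100 = 57.143%
Salt term: 16.6 × (-0.063) = -1.046
GC term: 0.41 × 57.143 = 23.429; length term: −600/42 = −14.286
Tm = 81.5 + (-1.046) + 23.429 − 14.286 = 89.597 → 89.6°C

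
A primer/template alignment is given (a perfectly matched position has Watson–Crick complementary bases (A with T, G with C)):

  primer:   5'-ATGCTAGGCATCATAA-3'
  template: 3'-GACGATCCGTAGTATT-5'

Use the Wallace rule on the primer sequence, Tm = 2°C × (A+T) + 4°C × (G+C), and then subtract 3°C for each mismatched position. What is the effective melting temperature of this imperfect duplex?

41°C

Primer base counts: A=6, T=4, G=3, C=3 → A+T=10, G+C=6
Perfect-match Tm = 2(10) + 4(6) = 20 + 24 = 44°C
Mismatches (positions where the bases are not complementary): 1 (at position 1)
Effective Tm = 44 − 1×3 = 44 − 3 = 41°C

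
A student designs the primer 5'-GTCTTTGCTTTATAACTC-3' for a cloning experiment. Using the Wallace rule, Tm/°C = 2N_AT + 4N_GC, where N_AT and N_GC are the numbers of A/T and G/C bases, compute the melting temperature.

48°C

Counting bases: A=3, G=2, T=9, C=4
A+T = 12, G+C = 6
Tm = 2(12) + 4(6) = 24 + 24 = 48°C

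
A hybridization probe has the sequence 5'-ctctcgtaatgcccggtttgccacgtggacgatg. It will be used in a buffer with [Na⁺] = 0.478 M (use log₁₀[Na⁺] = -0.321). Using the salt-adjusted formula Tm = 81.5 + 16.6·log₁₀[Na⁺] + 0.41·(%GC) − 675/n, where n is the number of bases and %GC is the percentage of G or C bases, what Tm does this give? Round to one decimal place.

Length n = 34. Counting bases: G=10, C=10, A=5, T=9
G+C = 20, so %GC = 20/34 × 100 = 58.824%
Salt term: 16.6 × (-0.321) = -5.329
GC term: 0.41 × 58.824 = 24.118; length term: −675/34 = −19.853
Tm = 81.5 + (-5.329) + 24.118 − 19.853 = 80.436 → 80.4°C

80.4°C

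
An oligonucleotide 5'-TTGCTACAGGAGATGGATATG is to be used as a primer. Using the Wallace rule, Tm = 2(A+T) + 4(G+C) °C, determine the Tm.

G=7, C=2, A=6, T=6
AT pairs contribute 12, GC pairs contribute 9.
Tm = 2(12) + 4(9) = 24 + 36 = 60°C

60°C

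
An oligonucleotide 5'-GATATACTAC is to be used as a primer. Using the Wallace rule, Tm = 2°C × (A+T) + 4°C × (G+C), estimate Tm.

26°C

G=1, T=3, A=4, C=2
AT pairs contribute 7, GC pairs contribute 3.
Tm = 2×7 + 4×3 = 26°C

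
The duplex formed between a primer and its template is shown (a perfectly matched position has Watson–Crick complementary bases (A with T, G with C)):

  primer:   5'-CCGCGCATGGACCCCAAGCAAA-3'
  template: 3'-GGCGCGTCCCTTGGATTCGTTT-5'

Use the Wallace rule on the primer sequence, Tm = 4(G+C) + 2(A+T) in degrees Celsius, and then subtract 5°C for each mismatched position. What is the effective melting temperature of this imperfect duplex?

57°C

Primer base counts: A=7, T=1, G=5, C=9 → A+T=8, G+C=14
Perfect-match Tm = 2(8) + 4(14) = 16 + 56 = 72°C
Mismatches (positions where the bases are not complementary): 3 (at positions 8, 12, 15)
Effective Tm = 72 − 3×5 = 72 − 15 = 57°C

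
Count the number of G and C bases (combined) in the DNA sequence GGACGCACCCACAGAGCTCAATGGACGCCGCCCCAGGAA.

Base counts: A=11, T=2, C=15, G=11
G+C = 11 + 15 = 26

26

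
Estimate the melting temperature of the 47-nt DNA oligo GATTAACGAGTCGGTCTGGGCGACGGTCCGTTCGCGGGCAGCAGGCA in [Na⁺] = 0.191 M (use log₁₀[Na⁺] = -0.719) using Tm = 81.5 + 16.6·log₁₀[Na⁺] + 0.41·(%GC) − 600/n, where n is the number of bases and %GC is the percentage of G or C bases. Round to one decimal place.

Length n = 47. Base counts: C=12, T=8, A=8, G=19
G+C = 31, so %GC = 31/47 × 100 = 65.957%
Salt term: 16.6 × (-0.719) = -11.935
GC term: 0.41 × 65.957 = 27.042; length term: −600/47 = −12.766
Tm = 81.5 + (-11.935) + 27.042 − 12.766 = 83.841 → 83.8°C

83.8°C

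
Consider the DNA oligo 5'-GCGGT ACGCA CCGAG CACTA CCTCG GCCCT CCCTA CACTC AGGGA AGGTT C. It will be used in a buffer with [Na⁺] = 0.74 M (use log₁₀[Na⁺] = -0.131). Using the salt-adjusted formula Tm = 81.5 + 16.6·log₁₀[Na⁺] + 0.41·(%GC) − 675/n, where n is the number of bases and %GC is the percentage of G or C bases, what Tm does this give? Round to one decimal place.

Length n = 51. A=10, C=20, T=8, G=13
G+C = 33, so %GC = 33/51 × 100 = 64.706%
Salt term: 16.6 × (-0.131) = -2.175
GC term: 0.41 × 64.706 = 26.529; length term: −675/51 = −13.235
Tm = 81.5 + (-2.175) + 26.529 − 13.235 = 92.619 → 92.6°C

92.6°C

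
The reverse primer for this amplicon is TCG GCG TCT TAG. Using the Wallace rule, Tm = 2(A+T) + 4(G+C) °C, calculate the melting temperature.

Counting bases: T=4, G=4, C=3, A=1
A+T = 5, G+C = 7
Tm = 2(5) + 4(7) = 10 + 28 = 38°C

38°C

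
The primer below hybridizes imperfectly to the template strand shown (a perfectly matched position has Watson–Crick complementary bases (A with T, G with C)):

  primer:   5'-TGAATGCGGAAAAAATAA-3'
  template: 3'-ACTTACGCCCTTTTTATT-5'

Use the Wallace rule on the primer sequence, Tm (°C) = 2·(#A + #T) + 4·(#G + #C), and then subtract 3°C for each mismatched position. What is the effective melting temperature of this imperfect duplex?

43°C

Primer base counts: A=10, T=3, G=4, C=1 → A+T=13, G+C=5
Perfect-match Tm = 2(13) + 4(5) = 26 + 20 = 46°C
Mismatches (positions where the bases are not complementary): 1 (at position 10)
Effective Tm = 46 − 1×3 = 46 − 3 = 43°C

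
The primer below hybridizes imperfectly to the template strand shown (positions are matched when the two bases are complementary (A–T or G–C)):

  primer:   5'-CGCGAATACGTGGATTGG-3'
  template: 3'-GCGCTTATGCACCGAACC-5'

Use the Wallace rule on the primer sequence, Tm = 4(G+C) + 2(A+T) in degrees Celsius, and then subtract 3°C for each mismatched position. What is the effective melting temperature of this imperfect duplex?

Primer base counts: A=4, T=4, G=7, C=3 → A+T=8, G+C=10
Perfect-match Tm = 2(8) + 4(10) = 16 + 40 = 56°C
Mismatches (positions where the bases are not complementary): 1 (at position 14)
Effective Tm = 56 − 1×3 = 56 − 3 = 53°C

53°C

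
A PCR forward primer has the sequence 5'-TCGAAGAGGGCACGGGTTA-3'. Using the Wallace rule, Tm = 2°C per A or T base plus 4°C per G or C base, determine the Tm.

Base counts: T=3, C=3, A=5, G=8
AT pairs contribute 8, GC pairs contribute 11.
Tm = 2(8) + 4(11) = 16 + 44 = 60°C

60°C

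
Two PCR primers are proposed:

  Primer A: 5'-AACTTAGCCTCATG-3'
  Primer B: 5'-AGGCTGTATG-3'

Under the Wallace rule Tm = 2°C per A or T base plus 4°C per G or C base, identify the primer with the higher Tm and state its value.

Primer A: A+T=8, G+C=6 → Tm = 2(8)+4(6) = 40°C
Primer B: A+T=5, G+C=5 → Tm = 2(5)+4(5) = 30°C
40°C vs 30°C → primer A is higher.

Primer A, 40°C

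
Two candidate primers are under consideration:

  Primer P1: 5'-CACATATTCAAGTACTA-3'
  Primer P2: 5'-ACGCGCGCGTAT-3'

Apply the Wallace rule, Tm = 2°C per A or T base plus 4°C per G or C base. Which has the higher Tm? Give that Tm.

Primer P1: A+T=12, G+C=5 → Tm = 2(12)+4(5) = 44°C
Primer P2: A+T=4, G+C=8 → Tm = 2(4)+4(8) = 40°C
44°C vs 40°C → primer P1 is higher.

Primer P1, 44°C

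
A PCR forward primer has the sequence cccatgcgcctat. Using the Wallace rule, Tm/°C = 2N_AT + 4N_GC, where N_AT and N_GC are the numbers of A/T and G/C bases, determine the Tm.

Counting bases: C=6, T=3, G=2, A=2
AT pairs contribute 5, GC pairs contribute 8.
Tm = 4·8 + 2·5 = 32 + 10 = 42°C

42°C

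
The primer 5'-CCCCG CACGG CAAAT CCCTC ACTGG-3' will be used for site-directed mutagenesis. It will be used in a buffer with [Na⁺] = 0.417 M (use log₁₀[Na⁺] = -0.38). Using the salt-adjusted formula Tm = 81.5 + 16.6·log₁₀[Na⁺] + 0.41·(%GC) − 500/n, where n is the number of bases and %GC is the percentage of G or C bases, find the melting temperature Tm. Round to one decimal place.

83.1°C

Length n = 25. Scanning the sequence gives A=5, G=5, C=12, T=3.
G+C = 17, so %GC = 17/25 × 100 = 68%
Salt term: 16.6 × (-0.38) = -6.308
GC term: 0.41 × 68 = 27.88; length term: −500/25 = −20
Tm = 81.5 + (-6.308) + 27.88 − 20 = 83.072 → 83.1°C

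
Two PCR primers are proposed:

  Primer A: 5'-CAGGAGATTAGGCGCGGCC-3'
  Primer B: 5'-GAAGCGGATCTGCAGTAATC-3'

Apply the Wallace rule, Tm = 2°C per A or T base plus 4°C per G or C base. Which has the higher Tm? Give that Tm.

Primer A, 64°C

Primer A: A+T=6, G+C=13 → Tm = 2(6)+4(13) = 64°C
Primer B: A+T=10, G+C=10 → Tm = 2(10)+4(10) = 60°C
64°C vs 60°C → primer A is higher.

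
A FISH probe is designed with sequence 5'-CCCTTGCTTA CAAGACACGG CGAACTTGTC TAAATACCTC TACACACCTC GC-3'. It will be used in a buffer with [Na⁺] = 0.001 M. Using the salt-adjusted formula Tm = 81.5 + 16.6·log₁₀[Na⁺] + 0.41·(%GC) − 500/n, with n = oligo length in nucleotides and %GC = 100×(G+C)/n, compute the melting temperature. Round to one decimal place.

Length n = 52. C=19, T=12, A=14, G=7
G+C = 26, so %GC = 26/52 × 100 = 50%
Salt term: 16.6 × (-3) = -49.8
GC term: 0.41 × 50 = 20.5; length term: −500/52 = −9.615
Tm = 81.5 + (-49.8) + 20.5 − 9.615 = 42.585 → 42.6°C

42.6°C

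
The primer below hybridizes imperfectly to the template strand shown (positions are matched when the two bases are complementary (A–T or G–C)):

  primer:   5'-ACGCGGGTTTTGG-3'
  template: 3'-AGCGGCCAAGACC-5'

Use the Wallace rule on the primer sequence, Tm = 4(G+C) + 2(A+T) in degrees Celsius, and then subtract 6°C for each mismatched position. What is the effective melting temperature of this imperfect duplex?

Primer base counts: A=1, T=4, G=6, C=2 → A+T=5, G+C=8
Perfect-match Tm = 2(5) + 4(8) = 10 + 32 = 42°C
Mismatches (positions where the bases are not complementary): 3 (at positions 1, 5, 10)
Effective Tm = 42 − 3×6 = 42 − 18 = 24°C

24°C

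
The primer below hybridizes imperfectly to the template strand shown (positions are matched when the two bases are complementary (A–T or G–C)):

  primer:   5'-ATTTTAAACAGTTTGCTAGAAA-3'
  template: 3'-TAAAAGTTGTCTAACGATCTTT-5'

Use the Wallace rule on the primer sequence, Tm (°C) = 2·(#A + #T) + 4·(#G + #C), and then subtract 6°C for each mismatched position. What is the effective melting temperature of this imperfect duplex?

Primer base counts: A=9, T=8, G=3, C=2 → A+T=17, G+C=5
Perfect-match Tm = 2(17) + 4(5) = 34 + 20 = 54°C
Mismatches (positions where the bases are not complementary): 2 (at positions 6, 12)
Effective Tm = 54 − 2×6 = 54 − 12 = 42°C

42°C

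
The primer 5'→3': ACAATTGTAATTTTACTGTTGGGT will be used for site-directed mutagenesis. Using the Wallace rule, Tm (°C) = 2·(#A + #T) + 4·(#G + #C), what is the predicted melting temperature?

62°C

Base counts: T=11, C=2, G=5, A=6
A+T = 17, G+C = 7
Tm = 2×17 + 4×7 = 62°C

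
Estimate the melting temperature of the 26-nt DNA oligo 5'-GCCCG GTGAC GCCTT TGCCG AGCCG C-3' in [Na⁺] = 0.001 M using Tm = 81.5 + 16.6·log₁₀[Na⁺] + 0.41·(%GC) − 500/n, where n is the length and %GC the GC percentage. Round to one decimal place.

44.0°C

Length n = 26. T=4, C=11, G=9, A=2
G+C = 20, so %GC = 20/26 × 100 = 76.923%
Salt term: 16.6 × (-3) = -49.8
GC term: 0.41 × 76.923 = 31.538; length term: −500/26 = −19.231
Tm = 81.5 + (-49.8) + 31.538 − 19.231 = 44.007 → 44.0°C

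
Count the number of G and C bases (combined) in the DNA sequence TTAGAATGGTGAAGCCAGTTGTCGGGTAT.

13

Base counts: A=7, T=9, G=10, C=3
G+C = 10 + 3 = 13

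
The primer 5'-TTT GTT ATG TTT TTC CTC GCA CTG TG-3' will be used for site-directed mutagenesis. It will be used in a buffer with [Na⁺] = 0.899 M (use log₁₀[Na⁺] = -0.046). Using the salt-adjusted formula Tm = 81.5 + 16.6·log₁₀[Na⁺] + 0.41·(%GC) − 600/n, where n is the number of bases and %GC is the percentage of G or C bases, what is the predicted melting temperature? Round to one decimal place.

Length n = 26. Scanning the sequence gives T=14, G=5, A=2, C=5.
G+C = 10, so %GC = 10/26 × 100 = 38.462%
Salt term: 16.6 × (-0.046) = -0.764
GC term: 0.41 × 38.462 = 15.769; length term: −600/26 = −23.077
Tm = 81.5 + (-0.764) + 15.769 − 23.077 = 73.428 → 73.4°C

73.4°C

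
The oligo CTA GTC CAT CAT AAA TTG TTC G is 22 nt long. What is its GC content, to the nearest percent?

36%

Counting bases: C=5, A=6, T=8, G=3
G+C = 3 + 5 = 8 out of 22 bases
%GC = 8/22 × 100 = 36.36% ≈ 36%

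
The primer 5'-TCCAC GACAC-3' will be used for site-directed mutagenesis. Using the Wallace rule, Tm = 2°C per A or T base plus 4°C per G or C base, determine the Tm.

Counting bases: C=5, G=1, A=3, T=1
So N_AT = 4 and N_GC = 6.
Tm = 2(4) + 4(6) = 8 + 24 = 32°C

32°C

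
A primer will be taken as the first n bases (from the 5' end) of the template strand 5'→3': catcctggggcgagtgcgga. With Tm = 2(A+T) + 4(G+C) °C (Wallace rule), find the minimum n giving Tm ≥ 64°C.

First 18 bases: CATCCTGGGGCGAGTGCG → Tm = 62°C (< 64°C)
First 19 bases: CATCCTGGGGCGAGTGCGG → Tm = 66°C (≥ 64°C)
Since every base adds ≥2°C, Tm only increases with n, so the threshold is first crossed at n = 19.

n = 19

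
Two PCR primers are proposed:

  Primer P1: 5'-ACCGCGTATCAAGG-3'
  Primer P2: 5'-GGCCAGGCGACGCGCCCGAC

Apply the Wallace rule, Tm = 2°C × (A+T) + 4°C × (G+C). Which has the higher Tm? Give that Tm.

Primer P1: A+T=6, G+C=8 → Tm = 2(6)+4(8) = 44°C
Primer P2: A+T=3, G+C=17 → Tm = 2(3)+4(17) = 74°C
44°C vs 74°C → primer P2 is higher.

Primer P2, 74°C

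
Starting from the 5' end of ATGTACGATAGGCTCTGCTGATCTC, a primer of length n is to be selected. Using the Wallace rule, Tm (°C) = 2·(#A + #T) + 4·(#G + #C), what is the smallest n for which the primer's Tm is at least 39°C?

First 13 bases: ATGTACGATAGGC → Tm = 38°C (< 39°C)
First 14 bases: ATGTACGATAGGCT → Tm = 40°C (≥ 39°C)
Since every base adds ≥2°C, Tm only increases with n, so the threshold is first crossed at n = 14.

n = 14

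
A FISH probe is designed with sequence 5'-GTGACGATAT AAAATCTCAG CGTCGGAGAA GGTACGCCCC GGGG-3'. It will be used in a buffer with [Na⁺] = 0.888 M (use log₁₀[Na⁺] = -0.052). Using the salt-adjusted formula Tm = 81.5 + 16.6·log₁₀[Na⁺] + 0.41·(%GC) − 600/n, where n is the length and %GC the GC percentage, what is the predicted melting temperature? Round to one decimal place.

Length n = 44. A=12, C=10, T=7, G=15
G+C = 25, so %GC = 25/44 × 100 = 56.818%
Salt term: 16.6 × (-0.052) = -0.863
GC term: 0.41 × 56.818 = 23.295; length term: −600/44 = −13.636
Tm = 81.5 + (-0.863) + 23.295 − 13.636 = 90.296 → 90.3°C

90.3°C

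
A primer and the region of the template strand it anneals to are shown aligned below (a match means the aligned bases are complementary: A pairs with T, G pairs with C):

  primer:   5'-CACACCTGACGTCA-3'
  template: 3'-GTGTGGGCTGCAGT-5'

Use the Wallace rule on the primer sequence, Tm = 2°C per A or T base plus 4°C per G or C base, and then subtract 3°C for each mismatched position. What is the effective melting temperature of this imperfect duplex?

41°C

Primer base counts: A=4, T=2, G=2, C=6 → A+T=6, G+C=8
Perfect-match Tm = 2(6) + 4(8) = 12 + 32 = 44°C
Mismatches (positions where the bases are not complementary): 1 (at position 7)
Effective Tm = 44 − 1×3 = 44 − 3 = 41°C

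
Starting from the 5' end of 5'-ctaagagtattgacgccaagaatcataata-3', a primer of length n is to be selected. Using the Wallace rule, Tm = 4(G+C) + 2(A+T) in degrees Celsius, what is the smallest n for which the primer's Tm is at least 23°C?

First 8 bases: CTAAGAGT → Tm = 22°C (< 23°C)
First 9 bases: CTAAGAGTA → Tm = 24°C (≥ 23°C)
Each additional base adds 2°C (A/T) or 4°C (G/C), so Tm is non-decreasing in n; n = 9 is the first length to reach 23°C.

n = 9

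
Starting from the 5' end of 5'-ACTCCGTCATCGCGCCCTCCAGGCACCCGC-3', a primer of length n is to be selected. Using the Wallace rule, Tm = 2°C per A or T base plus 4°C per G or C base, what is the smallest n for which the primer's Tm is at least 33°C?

First 10 bases: ACTCCGTCAT → Tm = 30°C (< 33°C)
First 11 bases: ACTCCGTCATC → Tm = 34°C (≥ 33°C)
Each additional base adds 2°C (A/T) or 4°C (G/C), so Tm is non-decreasing in n; n = 11 is the first length to reach 33°C.

n = 11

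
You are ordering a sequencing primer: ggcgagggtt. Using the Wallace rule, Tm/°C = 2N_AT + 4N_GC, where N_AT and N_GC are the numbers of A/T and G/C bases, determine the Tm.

Scanning the sequence gives G=6, C=1, A=1, T=2.
A+T = 3, G+C = 7
Tm = 4·7 + 2·3 = 28 + 6 = 34°C

34°C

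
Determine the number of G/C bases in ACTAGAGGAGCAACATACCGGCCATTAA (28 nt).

13

C=7, A=11, G=6, T=4
Total G or C: 6 + 7 = 13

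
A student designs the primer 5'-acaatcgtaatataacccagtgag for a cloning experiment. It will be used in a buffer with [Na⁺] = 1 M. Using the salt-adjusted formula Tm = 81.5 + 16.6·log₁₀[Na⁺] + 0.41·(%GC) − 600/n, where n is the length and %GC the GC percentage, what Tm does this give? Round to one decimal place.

71.9°C

Length n = 24. Scanning the sequence gives C=5, T=5, G=4, A=10.
G+C = 9, so %GC = 9/24 × 100 = 37.5%
Salt term: 16.6 × (0) = 0
GC term: 0.41 × 37.5 = 15.375; length term: −600/24 = −25
Tm = 81.5 + (0) + 15.375 − 25 = 71.875 → 71.9°C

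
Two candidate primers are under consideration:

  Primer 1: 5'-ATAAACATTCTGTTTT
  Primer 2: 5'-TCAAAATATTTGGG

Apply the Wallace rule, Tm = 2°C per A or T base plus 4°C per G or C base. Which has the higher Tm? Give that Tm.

Primer 1: A+T=13, G+C=3 → Tm = 2(13)+4(3) = 38°C
Primer 2: A+T=10, G+C=4 → Tm = 2(10)+4(4) = 36°C
38°C vs 36°C → primer 1 is higher.

Primer 1, 38°C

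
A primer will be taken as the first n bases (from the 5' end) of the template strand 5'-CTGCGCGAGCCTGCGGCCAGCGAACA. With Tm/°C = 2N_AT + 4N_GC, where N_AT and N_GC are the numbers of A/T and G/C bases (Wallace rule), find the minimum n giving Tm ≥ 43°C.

First 12 bases: CTGCGCGAGCCT → Tm = 42°C (< 43°C)
First 13 bases: CTGCGCGAGCCTG → Tm = 46°C (≥ 43°C)
Since every base adds ≥2°C, Tm only increases with n, so the threshold is first crossed at n = 13.

n = 13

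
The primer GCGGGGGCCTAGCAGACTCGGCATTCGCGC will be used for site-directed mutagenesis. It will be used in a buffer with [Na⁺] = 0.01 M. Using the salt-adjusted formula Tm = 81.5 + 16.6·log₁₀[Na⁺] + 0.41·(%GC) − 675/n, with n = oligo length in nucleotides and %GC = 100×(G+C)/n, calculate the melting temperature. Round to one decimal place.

55.9°C

Length n = 30. Scanning the sequence gives A=4, G=12, T=4, C=10.
G+C = 22, so %GC = 22/30 × 100 = 73.333%
Salt term: 16.6 × (-2) = -33.2
GC term: 0.41 × 73.333 = 30.067; length term: −675/30 = −22.5
Tm = 81.5 + (-33.2) + 30.067 − 22.5 = 55.867 → 55.9°C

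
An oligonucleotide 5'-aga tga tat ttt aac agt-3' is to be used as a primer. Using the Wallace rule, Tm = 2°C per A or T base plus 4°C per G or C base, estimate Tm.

44°C

Scanning the sequence gives G=3, A=7, T=7, C=1.
A+T = 14, G+C = 4
Tm = 4·4 + 2·14 = 16 + 28 = 44°C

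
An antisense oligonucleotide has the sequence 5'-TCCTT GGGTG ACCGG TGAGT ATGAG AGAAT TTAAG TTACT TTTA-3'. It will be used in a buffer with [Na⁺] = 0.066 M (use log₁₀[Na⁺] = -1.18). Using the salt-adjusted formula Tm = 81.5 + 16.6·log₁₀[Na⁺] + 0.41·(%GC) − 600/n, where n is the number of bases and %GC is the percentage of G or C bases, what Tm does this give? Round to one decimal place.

64.1°C

Length n = 44. Scanning the sequence gives T=16, C=5, A=11, G=12.
G+C = 17, so %GC = 17/44 × 100 = 38.636%
Salt term: 16.6 × (-1.18) = -19.588
GC term: 0.41 × 38.636 = 15.841; length term: −600/44 = −13.636
Tm = 81.5 + (-19.588) + 15.841 − 13.636 = 64.117 → 64.1°C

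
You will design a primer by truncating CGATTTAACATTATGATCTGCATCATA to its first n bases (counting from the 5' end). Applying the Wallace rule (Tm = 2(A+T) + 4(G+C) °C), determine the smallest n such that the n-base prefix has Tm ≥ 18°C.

First 6 bases: CGATTT → Tm = 16°C (< 18°C)
First 7 bases: CGATTTA → Tm = 18°C (≥ 18°C)
Each additional base adds 2°C (A/T) or 4°C (G/C), so Tm is non-decreasing in n; n = 7 is the first length to reach 18°C.

n = 7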